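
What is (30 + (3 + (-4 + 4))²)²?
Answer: 1521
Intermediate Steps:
(30 + (3 + (-4 + 4))²)² = (30 + (3 + 0)²)² = (30 + 3²)² = (30 + 9)² = 39² = 1521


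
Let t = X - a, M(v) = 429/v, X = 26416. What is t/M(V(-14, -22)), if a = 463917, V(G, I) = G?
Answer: 6125014/429 ≈ 14277.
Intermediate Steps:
t = -437501 (t = 26416 - 1*463917 = 26416 - 463917 = -437501)
t/M(V(-14, -22)) = -437501/(429/(-14)) = -437501/(429*(-1/14)) = -437501/(-429/14) = -437501*(-14/429) = 6125014/429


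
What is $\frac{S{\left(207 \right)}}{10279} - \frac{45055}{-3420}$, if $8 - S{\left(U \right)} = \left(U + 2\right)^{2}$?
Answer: $\frac{3302723}{370044} \approx 8.9252$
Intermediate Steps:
$S{\left(U \right)} = 8 - \left(2 + U\right)^{2}$ ($S{\left(U \right)} = 8 - \left(U + 2\right)^{2} = 8 - \left(2 + U\right)^{2}$)
$\frac{S{\left(207 \right)}}{10279} - \frac{45055}{-3420} = \frac{8 - \left(2 + 207\right)^{2}}{10279} - \frac{45055}{-3420} = \left(8 - 209^{2}\right) \frac{1}{10279} - - \frac{9011}{684} = \left(8 - 43681\right) \frac{1}{10279} + \frac{9011}{684} = \left(-43673\right) \frac{1}{10279} + \frac{9011}{684} = - \frac{43673}{10279} + \frac{9011}{684} = \frac{3302723}{370044}$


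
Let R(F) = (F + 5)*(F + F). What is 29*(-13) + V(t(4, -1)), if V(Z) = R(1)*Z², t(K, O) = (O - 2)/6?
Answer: -374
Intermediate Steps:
R(F) = 2*F*(5 + F) (R(F) = (5 + F)*(2*F) = 2*F*(5 + F))
t(K, O) = -⅓ + O/6 (t(K, O) = (-2 + O)*(⅙) = -⅓ + O/6)
V(Z) = 12*Z² (V(Z) = (2*1*(5 + 1))*Z² = (2*1*6)*Z² = 12*Z²)
29*(-13) + V(t(4, -1)) = 29*(-13) + 12*(-⅓ + (⅙)*(-1))² = -377 + 12*(-⅓ - ⅙)² = -377 + 12*(-½)² = -377 + 12*(¼) = -377 + 3 = -374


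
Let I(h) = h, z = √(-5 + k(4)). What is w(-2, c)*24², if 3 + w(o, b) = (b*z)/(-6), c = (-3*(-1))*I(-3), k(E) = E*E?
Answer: -1728 + 864*√11 ≈ 1137.6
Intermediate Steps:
k(E) = E²
z = √11 (z = √(-5 + 4²) = √(-5 + 16) = √11 ≈ 3.3166)
c = -9 (c = -3*(-1)*(-3) = 3*(-3) = -9)
w(o, b) = -3 - b*√11/6 (w(o, b) = -3 + (b*√11)/(-6) = -3 + (b*√11)*(-⅙) = -3 - b*√11/6)
w(-2, c)*24² = (-3 - ⅙*(-9)*√11)*24² = (-3 + 3*√11/2)*576 = -1728 + 864*√11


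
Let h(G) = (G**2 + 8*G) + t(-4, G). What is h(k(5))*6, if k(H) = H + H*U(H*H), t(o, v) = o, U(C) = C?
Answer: 107616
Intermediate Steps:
k(H) = H + H**3 (k(H) = H + H*(H*H) = H + H*H**2 = H + H**3)
h(G) = -4 + G**2 + 8*G (h(G) = (G**2 + 8*G) - 4 = -4 + G**2 + 8*G)
h(k(5))*6 = (-4 + (5 + 5**3)**2 + 8*(5 + 5**3))*6 = (-4 + (5 + 125)**2 + 8*(5 + 125))*6 = (-4 + 130**2 + 8*130)*6 = (-4 + 16900 + 1040)*6 = 17936*6 = 107616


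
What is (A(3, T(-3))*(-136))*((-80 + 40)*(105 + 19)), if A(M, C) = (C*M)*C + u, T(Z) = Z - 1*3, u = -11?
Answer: 65432320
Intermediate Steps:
T(Z) = -3 + Z (T(Z) = Z - 3 = -3 + Z)
A(M, C) = -11 + M*C**2 (A(M, C) = (C*M)*C - 11 = M*C**2 - 11 = -11 + M*C**2)
(A(3, T(-3))*(-136))*((-80 + 40)*(105 + 19)) = ((-11 + 3*(-3 - 3)**2)*(-136))*((-80 + 40)*(105 + 19)) = ((-11 + 3*(-6)**2)*(-136))*(-40*124) = ((-11 + 3*36)*(-136))*(-4960) = ((-11 + 108)*(-136))*(-4960) = (97*(-136))*(-4960) = -13192*(-4960) = 65432320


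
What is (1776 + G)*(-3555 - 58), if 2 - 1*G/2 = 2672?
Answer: 12876732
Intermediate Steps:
G = -5340 (G = 4 - 2*2672 = 4 - 5344 = -5340)
(1776 + G)*(-3555 - 58) = (1776 - 5340)*(-3555 - 58) = -3564*(-3613) = 12876732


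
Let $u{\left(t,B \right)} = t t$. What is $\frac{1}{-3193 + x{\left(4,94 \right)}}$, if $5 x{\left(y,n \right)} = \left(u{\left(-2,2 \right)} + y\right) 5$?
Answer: $- \frac{1}{3185} \approx -0.00031397$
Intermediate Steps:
$u{\left(t,B \right)} = t^{2}$
$x{\left(y,n \right)} = 4 + y$ ($x{\left(y,n \right)} = \frac{\left(\left(-2\right)^{2} + y\right) 5}{5} = \frac{\left(4 + y\right) 5}{5} = \frac{20 + 5 y}{5} = 4 + y$)
$\frac{1}{-3193 + x{\left(4,94 \right)}} = \frac{1}{-3193 + \left(4 + 4\right)} = \frac{1}{-3193 + 8} = \frac{1}{-3185} = - \frac{1}{3185}$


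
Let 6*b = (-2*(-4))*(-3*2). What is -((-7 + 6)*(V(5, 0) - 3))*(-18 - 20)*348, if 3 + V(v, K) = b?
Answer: 185136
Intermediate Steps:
b = -8 (b = ((-2*(-4))*(-3*2))/6 = (8*(-6))/6 = (⅙)*(-48) = -8)
V(v, K) = -11 (V(v, K) = -3 - 8 = -11)
-((-7 + 6)*(V(5, 0) - 3))*(-18 - 20)*348 = -((-7 + 6)*(-11 - 3))*(-18 - 20)*348 = --1*(-14)*(-38)*348 = -14*(-38)*348 = -(-532)*348 = -1*(-185136) = 185136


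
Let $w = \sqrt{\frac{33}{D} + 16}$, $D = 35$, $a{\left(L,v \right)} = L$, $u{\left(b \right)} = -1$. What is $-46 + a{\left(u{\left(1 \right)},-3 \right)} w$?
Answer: $-46 - \frac{\sqrt{20755}}{35} \approx -50.116$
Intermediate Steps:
$w = \frac{\sqrt{20755}}{35}$ ($w = \sqrt{\frac{33}{35} + 16} = \sqrt{\frac{593}{35}} = \frac{\sqrt{20755}}{35} \approx 4.1162$)
$-46 + a{\left(u{\left(1 \right)},-3 \right)} w = -46 - \frac{\sqrt{20755}}{35}$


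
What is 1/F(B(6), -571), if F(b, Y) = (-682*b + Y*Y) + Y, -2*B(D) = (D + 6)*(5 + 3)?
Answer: 1/358206 ≈ 2.7917e-6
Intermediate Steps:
B(D) = -24 - 4*D (B(D) = -(D + 6)*(5 + 3)/2 = -(6 + D)*8/2 = -(48 + 8*D)/2 = -24 - 4*D)
F(b, Y) = Y + Y² - 682*b (F(b, Y) = (-682*b + Y²) + Y = (Y² - 682*b) + Y = Y + Y² - 682*b)
1/F(B(6), -571) = 1/(-571 + (-571)² - 682*(-24 - 4*6)) = 1/(-571 + 326041 - 682*(-24 - 24)) = 1/(-571 + 326041 - 682*(-48)) = 1/(-571 + 326041 + 32736) = 1/358206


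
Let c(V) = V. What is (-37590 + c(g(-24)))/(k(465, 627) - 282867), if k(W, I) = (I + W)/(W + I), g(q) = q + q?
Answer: 18819/141433 ≈ 0.13306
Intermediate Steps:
g(q) = 2*q
k(W, I) = 1 (k(W, I) = (I + W)/(I + W) = 1)
(-37590 + c(g(-24)))/(k(465, 627) - 282867) = (-37590 + 2*(-24))/(1 - 282867) = (-37590 - 48)/(-282866) = -37638*(-1/282866) = 18819/141433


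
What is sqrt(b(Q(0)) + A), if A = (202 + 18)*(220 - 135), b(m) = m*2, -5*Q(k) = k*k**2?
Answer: 10*sqrt(187) ≈ 136.75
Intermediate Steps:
Q(k) = -k**3/5 (Q(k) = -k*k**2/5 = -k**3/5)
b(m) = 2*m
A = 18700 (A = 220*85 = 18700)
sqrt(b(Q(0)) + A) = sqrt(2*(-1/5*0**3) + 18700) = sqrt(2*(-1/5*0) + 18700) = sqrt(2*0 + 18700) = sqrt(0 + 18700) = sqrt(18700) = 10*sqrt(187)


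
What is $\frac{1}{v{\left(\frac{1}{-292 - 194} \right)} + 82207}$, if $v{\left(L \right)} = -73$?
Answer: $\frac{1}{82134} \approx 1.2175 \cdot 10^{-5}$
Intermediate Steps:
$\frac{1}{v{\left(\frac{1}{-292 - 194} \right)} + 82207} = \frac{1}{-73 + 82207} = \frac{1}{82134}$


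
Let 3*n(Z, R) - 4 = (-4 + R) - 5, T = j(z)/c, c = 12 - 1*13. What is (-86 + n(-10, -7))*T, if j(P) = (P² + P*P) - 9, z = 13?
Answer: 29610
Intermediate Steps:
c = -1 (c = 12 - 13 = -1)
j(P) = -9 + 2*P² (j(P) = (P² + P²) - 9 = 2*P² - 9 = -9 + 2*P²)
T = -329 (T = (-9 + 2*13²)/(-1) = (-9 + 2*169)*(-1) = (-9 + 338)*(-1) = 329*(-1) = -329)
n(Z, R) = -5/3 + R/3 (n(Z, R) = 4/3 + ((-4 + R) - 5)/3 = 4/3 + (-9 + R)/3 = 4/3 + (-3 + R/3) = -5/3 + R/3)
(-86 + n(-10, -7))*T = (-86 + (-5/3 + (⅓)*(-7)))*(-329) = (-86 + (-5/3 - 7/3))*(-329) = (-86 - 4)*(-329) = -90*(-329) = 29610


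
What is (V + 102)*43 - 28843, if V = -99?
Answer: -28714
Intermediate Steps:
(V + 102)*43 - 28843 = (-99 + 102)*43 - 28843 = 3*43 - 28843 = 129 - 28843 = -28714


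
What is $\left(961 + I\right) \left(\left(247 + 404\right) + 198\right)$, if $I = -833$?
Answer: $108672$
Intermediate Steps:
$\left(961 + I\right) \left(\left(247 + 404\right) + 198\right) = \left(961 - 833\right) \left(\left(247 + 404\right) + 198\right) = 128 \left(651 + 198\right) = 128 \cdot 849 = 108672$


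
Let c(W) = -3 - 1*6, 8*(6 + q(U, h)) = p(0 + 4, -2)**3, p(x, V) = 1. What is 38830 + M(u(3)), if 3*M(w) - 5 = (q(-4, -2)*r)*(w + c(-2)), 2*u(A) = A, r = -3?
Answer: 1861805/48 ≈ 38788.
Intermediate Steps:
u(A) = A/2
q(U, h) = -47/8 (q(U, h) = -6 + (1/8)*1**3 = -6 + (1/8)*1 = -6 + 1/8 = -47/8)
c(W) = -9 (c(W) = -3 - 6 = -9)
M(w) = -1229/24 + 47*w/8 (M(w) = 5/3 + ((-47/8*(-3))*(w - 9))/3 = 5/3 + (141*(-9 + w)/8)/3 = 5/3 + (-1269/8 + 141*w/8)/3 = 5/3 + (-423/8 + 47*w/8) = -1229/24 + 47*w/8)
38830 + M(u(3)) = 38830 + (-1229/24 + 47*((1/2)*3)/8) = 38830 + (-1229/24 + (47/8)*(3/2)) = 38830 + (-1229/24 + 141/16) = 38830 - 2035/48 = 1861805/48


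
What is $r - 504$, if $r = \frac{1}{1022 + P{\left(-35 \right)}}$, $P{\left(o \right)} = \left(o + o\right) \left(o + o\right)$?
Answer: $- \frac{2984687}{5922} \approx -504.0$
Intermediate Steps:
$P{\left(o \right)} = 4 o^{2}$ ($P{\left(o \right)} = 2 o 2 o = 4 o^{2}$)
$r = \frac{1}{5922}$ ($r = \frac{1}{1022 + 4 \left(-35\right)^{2}} = \frac{1}{1022 + 4 \cdot 1225} = \frac{1}{1022 + 4900} = \frac{1}{5922} \approx 0.00016886$)
$r - 504 = \frac{1}{5922} - 504 = - \frac{2984687}{5922}$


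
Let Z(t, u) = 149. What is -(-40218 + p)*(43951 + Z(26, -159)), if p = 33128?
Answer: 312669000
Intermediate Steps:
-(-40218 + p)*(43951 + Z(26, -159)) = -(-40218 + 33128)*(43951 + 149) = -(-7090)*44100 = -1*(-312669000) = 312669000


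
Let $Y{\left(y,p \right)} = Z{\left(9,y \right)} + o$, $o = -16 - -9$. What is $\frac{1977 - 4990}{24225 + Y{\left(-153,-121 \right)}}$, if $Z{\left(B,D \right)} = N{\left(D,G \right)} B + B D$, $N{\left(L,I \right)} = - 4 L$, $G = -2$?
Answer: $- \frac{3013}{28349} \approx -0.10628$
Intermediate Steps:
$Z{\left(B,D \right)} = - 3 B D$ ($Z{\left(B,D \right)} = - 4 D B + B D = - 4 B D + B D = - 3 B D$)
$o = -7$ ($o = -16 + 9 = -7$)
$Y{\left(y,p \right)} = -7 - 27 y$ ($Y{\left(y,p \right)} = \left(-3\right) 9 y - 7 = - 27 y - 7 = -7 - 27 y$)
$\frac{1977 - 4990}{24225 + Y{\left(-153,-121 \right)}} = \frac{1977 - 4990}{24225 - -4124} = - \frac{3013}{24225 + \left(-7 + 4131\right)} = - \frac{3013}{24225 + 4124} = - \frac{3013}{28349}$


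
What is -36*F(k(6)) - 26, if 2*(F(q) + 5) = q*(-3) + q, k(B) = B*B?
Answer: 1450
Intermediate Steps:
k(B) = B²
F(q) = -5 - q (F(q) = -5 + (q*(-3) + q)/2 = -5 + (-3*q + q)/2 = -5 + (-2*q)/2 = -5 - q)
-36*F(k(6)) - 26 = -36*(-5 - 1*6²) - 26 = -36*(-5 - 1*36) - 26 = -36*(-5 - 36) - 26 = -36*(-41) - 26 = 1476 - 26 = 1450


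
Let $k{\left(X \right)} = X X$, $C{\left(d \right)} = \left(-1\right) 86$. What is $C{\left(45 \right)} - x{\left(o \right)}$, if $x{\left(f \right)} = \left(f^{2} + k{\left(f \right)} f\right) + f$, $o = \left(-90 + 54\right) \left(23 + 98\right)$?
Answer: $82634979550$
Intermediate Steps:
$o = -4356$ ($o = \left(-36\right) 121 = -4356$)
$C{\left(d \right)} = -86$
$k{\left(X \right)} = X^{2}$
$x{\left(f \right)} = f + f^{2} + f^{3}$ ($x{\left(f \right)} = \left(f^{2} + f^{2} f\right) + f = \left(f^{2} + f^{3}\right) + f = f + f^{2} + f^{3}$)
$C{\left(45 \right)} - x{\left(o \right)} = -86 - - 4356 \left(1 - 4356 + \left(-4356\right)^{2}\right) = -86 - - 4356 \left(1 - 4356 + 18974736\right) = -86 - \left(-4356\right) 18970381 = -86 - -82634979636 = -86 + 82634979636 = 82634979550$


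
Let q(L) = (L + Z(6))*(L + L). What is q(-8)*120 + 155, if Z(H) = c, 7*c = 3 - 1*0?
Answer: 102845/7 ≈ 14692.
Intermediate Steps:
c = 3/7 (c = (3 - 1*0)/7 = (3 + 0)/7 = (⅐)*3 = 3/7 ≈ 0.42857)
Z(H) = 3/7
q(L) = 2*L*(3/7 + L) (q(L) = (L + 3/7)*(L + L) = (3/7 + L)*(2*L) = 2*L*(3/7 + L))
q(-8)*120 + 155 = ((2/7)*(-8)*(3 + 7*(-8)))*120 + 155 = ((2/7)*(-8)*(3 - 56))*120 + 155 = ((2/7)*(-8)*(-53))*120 + 155 = (848/7)*120 + 155 = 101760/7 + 155 = 102845/7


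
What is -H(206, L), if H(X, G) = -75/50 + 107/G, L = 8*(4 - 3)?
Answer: -95/8 ≈ -11.875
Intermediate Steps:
L = 8 (L = 8*1 = 8)
H(X, G) = -3/2 + 107/G (H(X, G) = -75*1/50 + 107/G = -3/2 + 107/G)
-H(206, L) = -(-3/2 + 107/8) = -1*95/8 = -95/8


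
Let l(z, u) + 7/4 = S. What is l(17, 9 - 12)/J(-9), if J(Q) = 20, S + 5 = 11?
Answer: 17/80 ≈ 0.21250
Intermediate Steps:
S = 6 (S = -5 + 11 = 6)
l(z, u) = 17/4 (l(z, u) = -7/4 + 6 = 17/4)
l(17, 9 - 12)/J(-9) = (17/4)/20 = (17/4)*(1/20) = 17/80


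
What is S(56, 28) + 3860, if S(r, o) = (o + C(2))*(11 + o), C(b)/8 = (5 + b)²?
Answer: 20240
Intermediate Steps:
C(b) = 8*(5 + b)²
S(r, o) = (11 + o)*(392 + o) (S(r, o) = (o + 8*(5 + 2)²)*(11 + o) = (o + 8*7²)*(11 + o) = (o + 8*49)*(11 + o) = (o + 392)*(11 + o) = (392 + o)*(11 + o) = (11 + o)*(392 + o))
S(56, 28) + 3860 = (4312 + 28² + 403*28) + 3860 = (4312 + 784 + 11284) + 3860 = 16380 + 3860 = 20240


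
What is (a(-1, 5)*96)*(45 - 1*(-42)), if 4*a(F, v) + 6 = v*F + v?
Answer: -12528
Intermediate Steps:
a(F, v) = -3/2 + v/4 + F*v/4 (a(F, v) = -3/2 + (v*F + v)/4 = -3/2 + (F*v + v)/4 = -3/2 + (v + F*v)/4 = -3/2 + (v/4 + F*v/4) = -3/2 + v/4 + F*v/4)
(a(-1, 5)*96)*(45 - 1*(-42)) = ((-3/2 + (¼)*5 + (¼)*(-1)*5)*96)*(45 - 1*(-42)) = ((-3/2 + 5/4 - 5/4)*96)*(45 + 42) = -3/2*96*87 = -144*87 = -12528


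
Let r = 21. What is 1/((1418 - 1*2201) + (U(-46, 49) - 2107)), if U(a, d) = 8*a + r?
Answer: -1/3237 ≈ -0.00030893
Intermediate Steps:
U(a, d) = 21 + 8*a (U(a, d) = 8*a + 21 = 21 + 8*a)
1/((1418 - 1*2201) + (U(-46, 49) - 2107)) = 1/((1418 - 1*2201) + ((21 + 8*(-46)) - 2107)) = 1/((1418 - 2201) + ((21 - 368) - 2107)) = 1/(-783 + (-347 - 2107)) = 1/(-783 - 2454) = 1/(-3237) = -1/3237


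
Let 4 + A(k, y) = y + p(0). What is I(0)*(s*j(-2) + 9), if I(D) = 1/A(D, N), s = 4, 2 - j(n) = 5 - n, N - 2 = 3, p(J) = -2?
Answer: 11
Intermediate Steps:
N = 5 (N = 2 + 3 = 5)
j(n) = -3 + n (j(n) = 2 - (5 - n) = 2 + (-5 + n) = -3 + n)
A(k, y) = -6 + y (A(k, y) = -4 + (y - 2) = -4 + (-2 + y) = -6 + y)
I(D) = -1 (I(D) = 1/(-6 + 5) = 1/(-1) = -1)
I(0)*(s*j(-2) + 9) = -(4*(-3 - 2) + 9) = -(4*(-5) + 9) = -(-20 + 9) = -1*(-11) = 11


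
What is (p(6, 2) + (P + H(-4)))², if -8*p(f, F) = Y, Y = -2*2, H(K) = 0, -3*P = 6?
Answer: 9/4 ≈ 2.2500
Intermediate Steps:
P = -2 (P = -⅓*6 = -2)
Y = -4
p(f, F) = ½ (p(f, F) = -⅛*(-4) = ½)
(p(6, 2) + (P + H(-4)))² = (½ + (-2 + 0))² = (½ - 2)² = (-3/2)² = 9/4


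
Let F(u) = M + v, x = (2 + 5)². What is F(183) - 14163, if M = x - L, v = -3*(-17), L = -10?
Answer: -14053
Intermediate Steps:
x = 49 (x = 7² = 49)
v = 51
M = 59 (M = 49 - 1*(-10) = 49 + 10 = 59)
F(u) = 110 (F(u) = 59 + 51 = 110)
F(183) - 14163 = 110 - 14163 = -14053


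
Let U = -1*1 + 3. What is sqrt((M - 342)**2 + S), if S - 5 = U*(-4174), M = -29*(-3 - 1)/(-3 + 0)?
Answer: sqrt(1229077)/3 ≈ 369.55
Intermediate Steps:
U = 2 (U = -1 + 3 = 2)
M = -116/3 (M = -(-116)/(-3) = -(-116)*(-1)/3 = -29*4/3 = -116/3 ≈ -38.667)
S = -8343 (S = 5 + 2*(-4174) = 5 - 8348 = -8343)
sqrt((M - 342)**2 + S) = sqrt((-116/3 - 342)**2 - 8343) = sqrt((-1142/3)**2 - 8343) = sqrt(1304164/9 - 8343) = sqrt(1229077/9) = sqrt(1229077)/3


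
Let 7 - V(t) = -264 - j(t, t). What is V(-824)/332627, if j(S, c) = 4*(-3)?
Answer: 259/332627 ≈ 0.00077865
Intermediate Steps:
j(S, c) = -12
V(t) = 259 (V(t) = 7 - (-264 - 1*(-12)) = 7 - (-264 + 12) = 7 - 1*(-252) = 7 + 252 = 259)
V(-824)/332627 = 259/332627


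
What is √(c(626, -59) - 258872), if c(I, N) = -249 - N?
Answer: I*√259062 ≈ 508.98*I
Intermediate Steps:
√(c(626, -59) - 258872) = √((-249 - 1*(-59)) - 258872) = √((-249 + 59) - 258872) = √(-190 - 258872) = √(-259062) = I*√259062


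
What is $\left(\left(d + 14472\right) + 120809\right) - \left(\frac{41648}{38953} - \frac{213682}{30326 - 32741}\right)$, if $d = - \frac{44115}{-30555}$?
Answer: $\frac{411208789057036}{3041645005} \approx 1.3519 \cdot 10^{5}$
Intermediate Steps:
$d = \frac{2941}{2037}$ ($d = \left(-44115\right) \left(- \frac{1}{30555}\right) = \frac{2941}{2037} \approx 1.4438$)
$\left(\left(d + 14472\right) + 120809\right) - \left(\frac{41648}{38953} - \frac{213682}{30326 - 32741}\right) = \left(\left(\frac{2941}{2037} + 14472\right) + 120809\right) - \left(\frac{41648}{38953} - \frac{213682}{30326 - 32741}\right) = \left(\frac{29482405}{2037} + 120809\right) - \left(41648 \cdot \frac{1}{38953} - \frac{213682}{-2415}\right) = \frac{275570338}{2037} - \left(\frac{41648}{38953} - - \frac{30526}{345}\right) = \frac{275570338}{2037} - \left(\frac{41648}{38953} + \frac{30526}{345}\right) = \frac{275570338}{2037} - \frac{1203447838}{13438785} = \frac{411208789057036}{3041645005}$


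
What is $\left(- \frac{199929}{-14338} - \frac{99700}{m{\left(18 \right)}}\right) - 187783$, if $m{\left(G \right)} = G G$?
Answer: $- \frac{218428225375}{1161378} \approx -1.8808 \cdot 10^{5}$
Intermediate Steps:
$m{\left(G \right)} = G^{2}$
$\left(- \frac{199929}{-14338} - \frac{99700}{m{\left(18 \right)}}\right) - 187783 = \left(- \frac{199929}{-14338} - \frac{99700}{18^{2}}\right) - 187783 = \left(\left(-199929\right) \left(- \frac{1}{14338}\right) - \frac{99700}{324}\right) - 187783 = \left(\frac{199929}{14338} - \frac{24925}{81}\right) - 187783 = - \frac{341180401}{1161378} - 187783 = - \frac{218428225375}{1161378}$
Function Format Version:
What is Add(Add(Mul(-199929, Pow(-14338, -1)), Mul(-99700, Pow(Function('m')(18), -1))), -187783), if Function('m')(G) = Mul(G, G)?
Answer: Rational(-218428225375, 1161378) ≈ -1.8808e+5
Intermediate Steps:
Function('m')(G) = Pow(G, 2)
Add(Add(Mul(-199929, Pow(-14338, -1)), Mul(-99700, Pow(Function('m')(18), -1))), -187783) = Add(Add(Mul(-199929, Pow(-14338, -1)), Mul(-99700, Pow(Pow(18, 2), -1))), -187783) = Add(Add(Mul(-199929, Rational(-1, 14338)), Mul(-99700, Pow(324, -1))), -187783) = Add(Add(Rational(199929, 14338), Mul(-99700, Rational(1, 324))), -187783) = Add(Add(Rational(199929, 14338), Rational(-24925, 81)), -187783) = Add(Rational(-341180401, 1161378), -187783) = Rational(-218428225375, 1161378)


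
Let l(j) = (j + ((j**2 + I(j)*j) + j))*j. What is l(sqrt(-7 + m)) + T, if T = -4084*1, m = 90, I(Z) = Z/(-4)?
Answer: -3918 + 249*sqrt(83)/4 ≈ -3350.9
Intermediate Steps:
I(Z) = -Z/4 (I(Z) = Z*(-1/4) = -Z/4)
T = -4084
l(j) = j*(2*j + 3*j**2/4) (l(j) = (j + ((j**2 + (-j/4)*j) + j))*j = (j + ((j**2 - j**2/4) + j))*j = (j + (3*j**2/4 + j))*j = (j + (j + 3*j**2/4))*j = (2*j + 3*j**2/4)*j = j*(2*j + 3*j**2/4))
l(sqrt(-7 + m)) + T = (sqrt(-7 + 90))**2*(8 + 3*sqrt(-7 + 90))/4 - 4084 = (sqrt(83))**2*(8 + 3*sqrt(83))/4 - 4084 = (1/4)*83*(8 + 3*sqrt(83)) - 4084 = (166 + 249*sqrt(83)/4) - 4084 = -3918 + 249*sqrt(83)/4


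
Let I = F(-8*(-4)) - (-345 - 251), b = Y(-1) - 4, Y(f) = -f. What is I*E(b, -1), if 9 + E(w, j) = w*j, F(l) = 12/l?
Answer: -14313/4 ≈ -3578.3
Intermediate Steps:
b = -3 (b = -1*(-1) - 4 = 1 - 4 = -3)
E(w, j) = -9 + j*w (E(w, j) = -9 + w*j = -9 + j*w)
I = 4771/8 (I = 12/((-8*(-4))) - (-345 - 251) = 12/32 - 1*(-596) = 12*(1/32) + 596 = 3/8 + 596 = 4771/8 ≈ 596.38)
I*E(b, -1) = 4771*(-9 - 1*(-3))/8 = 4771*(-9 + 3)/8 = (4771/8)*(-6) = -14313/4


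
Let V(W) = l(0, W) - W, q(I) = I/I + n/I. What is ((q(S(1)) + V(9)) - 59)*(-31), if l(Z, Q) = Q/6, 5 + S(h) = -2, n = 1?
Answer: 28489/14 ≈ 2034.9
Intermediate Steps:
S(h) = -7 (S(h) = -5 - 2 = -7)
l(Z, Q) = Q/6 (l(Z, Q) = Q*(⅙) = Q/6)
q(I) = 1 + 1/I (q(I) = I/I + 1/I = 1 + 1/I)
V(W) = -5*W/6 (V(W) = W/6 - W = -5*W/6)
((q(S(1)) + V(9)) - 59)*(-31) = (((1 - 7)/(-7) - ⅚*9) - 59)*(-31) = ((-⅐*(-6) - 15/2) - 59)*(-31) = ((6/7 - 15/2) - 59)*(-31) = (-93/14 - 59)*(-31) = -919/14*(-31) = 28489/14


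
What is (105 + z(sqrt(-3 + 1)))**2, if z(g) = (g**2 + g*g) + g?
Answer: 10199 + 202*I*sqrt(2) ≈ 10199.0 + 285.67*I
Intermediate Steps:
z(g) = g + 2*g**2 (z(g) = (g**2 + g**2) + g = 2*g**2 + g = g + 2*g**2)
(105 + z(sqrt(-3 + 1)))**2 = (105 + sqrt(-3 + 1)*(1 + 2*sqrt(-3 + 1)))**2 = (105 + sqrt(-2)*(1 + 2*sqrt(-2)))**2 = (105 + (I*sqrt(2))*(1 + 2*(I*sqrt(2))))**2 = (105 + (I*sqrt(2))*(1 + 2*I*sqrt(2)))**2 = (105 + I*sqrt(2)*(1 + 2*I*sqrt(2)))**2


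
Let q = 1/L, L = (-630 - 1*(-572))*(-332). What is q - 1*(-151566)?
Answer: 2918554897/19256 ≈ 1.5157e+5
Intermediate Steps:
L = 19256 (L = (-630 + 572)*(-332) = -58*(-332) = 19256)
q = 1/19256 ≈ 5.1932e-5
q - 1*(-151566) = 1/19256 - 1*(-151566) = 1/19256 + 151566 = 2918554897/19256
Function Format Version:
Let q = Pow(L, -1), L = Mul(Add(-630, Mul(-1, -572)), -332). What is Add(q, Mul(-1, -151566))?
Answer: Rational(2918554897, 19256) ≈ 1.5157e+5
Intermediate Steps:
L = 19256 (L = Mul(Add(-630, 572), -332) = Mul(-58, -332) = 19256)
q = Rational(1, 19256) (q = Pow(19256, -1) = Rational(1, 19256) ≈ 5.1932e-5)
Add(q, Mul(-1, -151566)) = Add(Rational(1, 19256), Mul(-1, -151566)) = Add(Rational(1, 19256), 151566) = Rational(2918554897, 19256)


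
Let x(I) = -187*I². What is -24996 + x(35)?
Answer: -254071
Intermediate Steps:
-24996 + x(35) = -24996 - 187*35² = -24996 - 187*1225 = -24996 - 229075 = -254071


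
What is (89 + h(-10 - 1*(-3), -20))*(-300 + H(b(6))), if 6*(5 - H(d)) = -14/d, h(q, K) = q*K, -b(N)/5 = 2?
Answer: -2028253/30 ≈ -67608.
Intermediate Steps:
b(N) = -10 (b(N) = -5*2 = -10)
h(q, K) = K*q
H(d) = 5 + 7/(3*d) (H(d) = 5 - (-7)/(3*d) = 5 + 7/(3*d))
(89 + h(-10 - 1*(-3), -20))*(-300 + H(b(6))) = (89 - 20*(-10 - 1*(-3)))*(-300 + (5 + (7/3)/(-10))) = (89 - 20*(-10 + 3))*(-300 + (5 + (7/3)*(-⅒))) = (89 - 20*(-7))*(-300 + (5 - 7/30)) = (89 + 140)*(-300 + 143/30) = 229*(-8857/30) = -2028253/30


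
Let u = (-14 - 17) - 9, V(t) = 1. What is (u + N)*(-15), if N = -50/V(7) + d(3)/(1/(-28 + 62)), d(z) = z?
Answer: -180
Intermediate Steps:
u = -40 (u = -31 - 9 = -40)
N = 52 (N = -50/1 + 3/(1/(-28 + 62)) = -50*1 + 3/(1/34) = -50 + 3/(1/34) = -50 + 3*34 = -50 + 102 = 52)
(u + N)*(-15) = (-40 + 52)*(-15) = 12*(-15) = -180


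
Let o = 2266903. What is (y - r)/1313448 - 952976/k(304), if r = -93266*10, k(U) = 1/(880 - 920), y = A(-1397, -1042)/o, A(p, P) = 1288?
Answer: 411224235135738953/10787895694 ≈ 3.8119e+7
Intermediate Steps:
y = 56/98561 (y = 1288/2266903 = 1288*(1/2266903) = 56/98561 ≈ 0.00056818)
k(U) = -1/40 (k(U) = 1/(-40) = -1/40)
r = -932660
(y - r)/1313448 - 952976/k(304) = (56/98561 - 1*(-932660))/1313448 - 952976/(-1/40) = (56/98561 + 932660)*(1/1313448) - 952976*(-40) = (91923902316/98561)*(1/1313448) + 38119040 = 7660325193/10787895694 + 38119040 = 411224235135738953/10787895694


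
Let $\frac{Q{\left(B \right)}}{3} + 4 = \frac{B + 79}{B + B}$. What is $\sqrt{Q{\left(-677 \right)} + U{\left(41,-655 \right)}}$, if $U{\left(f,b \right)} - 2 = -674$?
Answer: $\frac{i \sqrt{312889767}}{677} \approx 26.128 i$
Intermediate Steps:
$Q{\left(B \right)} = -12 + \frac{3 \left(79 + B\right)}{2 B}$ ($Q{\left(B \right)} = -12 + 3 \frac{B + 79}{B + B} = -12 + 3 \frac{79 + B}{2 B} = -12 + \frac{3 \left(79 + B\right)}{2 B}$)
$U{\left(f,b \right)} = -672$ ($U{\left(f,b \right)} = 2 - 674 = -672$)
$\sqrt{Q{\left(-677 \right)} + U{\left(41,-655 \right)}} = \sqrt{\frac{3 \left(79 - -4739\right)}{2 \left(-677\right)} - 672} = \sqrt{\frac{3}{2} \left(- \frac{1}{677}\right) \left(79 + 4739\right) - 672} = \sqrt{\frac{3}{2} \left(- \frac{1}{677}\right) 4818 - 672} = \sqrt{- \frac{7227}{677} - 672} = \sqrt{- \frac{462171}{677}} = \frac{i \sqrt{312889767}}{677}$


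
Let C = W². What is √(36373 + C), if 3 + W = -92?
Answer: √45398 ≈ 213.07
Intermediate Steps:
W = -95 (W = -3 - 92 = -95)
C = 9025 (C = (-95)² = 9025)
√(36373 + C) = √(36373 + 9025) = √45398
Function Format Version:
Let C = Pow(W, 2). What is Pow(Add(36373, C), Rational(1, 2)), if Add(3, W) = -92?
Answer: Pow(45398, Rational(1, 2)) ≈ 213.07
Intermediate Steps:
W = -95 (W = Add(-3, -92) = -95)
C = 9025 (C = Pow(-95, 2) = 9025)
Pow(Add(36373, C), Rational(1, 2)) = Pow(Add(36373, 9025), Rational(1, 2)) = Pow(45398, Rational(1, 2))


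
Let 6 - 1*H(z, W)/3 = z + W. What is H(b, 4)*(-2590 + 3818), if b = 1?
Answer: 3684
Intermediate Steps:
H(z, W) = 18 - 3*W - 3*z (H(z, W) = 18 - 3*(z + W) = 18 - 3*(W + z) = 18 + (-3*W - 3*z) = 18 - 3*W - 3*z)
H(b, 4)*(-2590 + 3818) = (18 - 3*4 - 3*1)*(-2590 + 3818) = (18 - 12 - 3)*1228 = 3*1228 = 3684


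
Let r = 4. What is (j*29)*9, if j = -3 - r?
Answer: -1827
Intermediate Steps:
j = -7 (j = -3 - 1*4 = -3 - 4 = -7)
(j*29)*9 = -7*29*9 = -203*9 = -1827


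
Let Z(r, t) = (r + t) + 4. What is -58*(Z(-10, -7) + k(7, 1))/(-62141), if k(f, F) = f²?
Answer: 2088/62141 ≈ 0.033601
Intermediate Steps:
Z(r, t) = 4 + r + t
-58*(Z(-10, -7) + k(7, 1))/(-62141) = -58*((4 - 10 - 7) + 7²)/(-62141) = -58*(-13 + 49)*(-1/62141) = -58*36*(-1/62141) = -2088*(-1/62141) = 2088/62141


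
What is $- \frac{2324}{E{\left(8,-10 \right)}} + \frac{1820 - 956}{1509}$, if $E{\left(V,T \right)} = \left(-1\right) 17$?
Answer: $\frac{1173868}{8551} \approx 137.28$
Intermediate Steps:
$E{\left(V,T \right)} = -17$
$- \frac{2324}{E{\left(8,-10 \right)}} + \frac{1820 - 956}{1509} = - \frac{2324}{-17} + \frac{1820 - 956}{1509} = \left(-2324\right) \left(- \frac{1}{17}\right) + \left(1820 - 956\right) \frac{1}{1509} = \frac{2324}{17} + 864 \cdot \frac{1}{1509} = \frac{2324}{17} + \frac{288}{503} = \frac{1173868}{8551}$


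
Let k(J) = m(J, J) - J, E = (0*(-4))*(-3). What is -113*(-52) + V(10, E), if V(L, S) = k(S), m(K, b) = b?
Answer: 5876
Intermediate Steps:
E = 0 (E = 0*(-3) = 0)
k(J) = 0 (k(J) = J - J = 0)
V(L, S) = 0
-113*(-52) + V(10, E) = -113*(-52) + 0 = 5876 + 0 = 5876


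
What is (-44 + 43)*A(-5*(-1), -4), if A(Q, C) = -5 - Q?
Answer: 10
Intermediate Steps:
(-44 + 43)*A(-5*(-1), -4) = (-44 + 43)*(-5 - (-5)*(-1)) = -(-5 - 1*5) = -(-5 - 5) = -1*(-10) = 10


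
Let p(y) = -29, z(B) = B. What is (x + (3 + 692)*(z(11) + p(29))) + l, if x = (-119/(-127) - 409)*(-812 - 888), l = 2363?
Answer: 86812131/127 ≈ 6.8356e+5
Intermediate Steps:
x = 88100800/127 (x = (-119*(-1/127) - 409)*(-1700) = (119/127 - 409)*(-1700) = -51824/127*(-1700) = 88100800/127 ≈ 6.9371e+5)
(x + (3 + 692)*(z(11) + p(29))) + l = (88100800/127 + (3 + 692)*(11 - 29)) + 2363 = (88100800/127 + 695*(-18)) + 2363 = (88100800/127 - 12510) + 2363 = 86512030/127 + 2363 = 86812131/127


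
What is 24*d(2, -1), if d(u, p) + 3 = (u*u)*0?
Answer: -72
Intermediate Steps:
d(u, p) = -3 (d(u, p) = -3 + (u*u)*0 = -3 + u²*0 = -3 + 0 = -3)
24*d(2, -1) = 24*(-3) = -72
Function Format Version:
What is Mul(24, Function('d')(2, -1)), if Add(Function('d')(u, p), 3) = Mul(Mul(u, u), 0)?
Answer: -72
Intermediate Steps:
Function('d')(u, p) = -3 (Function('d')(u, p) = Add(-3, Mul(Mul(u, u), 0)) = Add(-3, Mul(Pow(u, 2), 0)) = Add(-3, 0) = -3)
Mul(24, Function('d')(2, -1)) = Mul(24, -3) = -72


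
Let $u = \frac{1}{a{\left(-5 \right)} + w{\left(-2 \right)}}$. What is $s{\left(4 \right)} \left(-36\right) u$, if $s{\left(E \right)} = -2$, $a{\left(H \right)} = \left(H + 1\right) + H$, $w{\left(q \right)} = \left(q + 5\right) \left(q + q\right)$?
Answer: $- \frac{24}{7} \approx -3.4286$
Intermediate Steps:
$w{\left(q \right)} = 2 q \left(5 + q\right)$ ($w{\left(q \right)} = \left(5 + q\right) 2 q = 2 q \left(5 + q\right)$)
$a{\left(H \right)} = 1 + 2 H$ ($a{\left(H \right)} = \left(1 + H\right) + H = 1 + 2 H$)
$u = - \frac{1}{21}$ ($u = \frac{1}{\left(1 + 2 \left(-5\right)\right) + 2 \left(-2\right) \left(5 - 2\right)} = \frac{1}{\left(1 - 10\right) + 2 \left(-2\right) 3} = \frac{1}{-9 - 12} = \frac{1}{-21} = - \frac{1}{21} \approx -0.047619$)
$s{\left(4 \right)} \left(-36\right) u = \left(-2\right) \left(-36\right) \left(- \frac{1}{21}\right) = 72 \left(- \frac{1}{21}\right) = - \frac{24}{7}$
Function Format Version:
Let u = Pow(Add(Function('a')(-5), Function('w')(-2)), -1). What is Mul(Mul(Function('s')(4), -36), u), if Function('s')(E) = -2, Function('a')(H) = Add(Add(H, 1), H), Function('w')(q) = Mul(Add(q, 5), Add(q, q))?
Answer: Rational(-24, 7) ≈ -3.4286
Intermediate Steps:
Function('w')(q) = Mul(2, q, Add(5, q)) (Function('w')(q) = Mul(Add(5, q), Mul(2, q)) = Mul(2, q, Add(5, q)))
Function('a')(H) = Add(1, Mul(2, H)) (Function('a')(H) = Add(Add(1, H), H) = Add(1, Mul(2, H)))
u = Rational(-1, 21) (u = Pow(Add(Add(1, Mul(2, -5)), Mul(2, -2, Add(5, -2))), -1) = Pow(Add(Add(1, -10), Mul(2, -2, 3)), -1) = Pow(Add(-9, -12), -1) = Pow(-21, -1) = Rational(-1, 21) ≈ -0.047619)
Mul(Mul(Function('s')(4), -36), u) = Mul(Mul(-2, -36), Rational(-1, 21)) = Mul(72, Rational(-1, 21)) = Rational(-24, 7)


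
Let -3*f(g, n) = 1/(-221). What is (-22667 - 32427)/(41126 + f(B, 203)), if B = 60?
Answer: -36527322/27266539 ≈ -1.3396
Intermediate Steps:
f(g, n) = 1/663 (f(g, n) = -⅓/(-221) = -⅓*(-1/221) = 1/663)
(-22667 - 32427)/(41126 + f(B, 203)) = (-22667 - 32427)/(41126 + 1/663) = -55094/27266539/663 = -55094*663/27266539 = -36527322/27266539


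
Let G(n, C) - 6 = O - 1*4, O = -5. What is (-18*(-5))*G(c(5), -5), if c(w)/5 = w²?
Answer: -270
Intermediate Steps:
c(w) = 5*w²
G(n, C) = -3 (G(n, C) = 6 + (-5 - 1*4) = 6 + (-5 - 4) = 6 - 9 = -3)
(-18*(-5))*G(c(5), -5) = -18*(-5)*(-3) = 90*(-3) = -270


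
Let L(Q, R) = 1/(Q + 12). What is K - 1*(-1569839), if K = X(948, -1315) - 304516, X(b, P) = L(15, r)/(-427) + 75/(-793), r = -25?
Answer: 189642801083/149877 ≈ 1.2653e+6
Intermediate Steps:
L(Q, R) = 1/(12 + Q)
X(b, P) = -14188/149877 (X(b, P) = 1/((12 + 15)*(-427)) + 75/(-793) = -1/427/27 + 75*(-1/793) = (1/27)*(-1/427) - 75/793 = -1/11529 - 75/793 = -14188/149877)
K = -45639958720/149877 (K = -14188/149877 - 304516 = -45639958720/149877 ≈ -3.0452e+5)
K - 1*(-1569839) = -45639958720/149877 - 1*(-1569839) = -45639958720/149877 + 1569839 = 189642801083/149877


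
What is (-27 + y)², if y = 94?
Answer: 4489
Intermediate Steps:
(-27 + y)² = (-27 + 94)² = 67² = 4489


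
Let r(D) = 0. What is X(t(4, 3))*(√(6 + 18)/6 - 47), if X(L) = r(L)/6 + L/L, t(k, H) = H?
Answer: -47 + √6/3 ≈ -46.183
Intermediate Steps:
X(L) = 1 (X(L) = 0/6 + L/L = 0*(⅙) + 1 = 0 + 1 = 1)
X(t(4, 3))*(√(6 + 18)/6 - 47) = 1*(√(6 + 18)/6 - 47) = 1*(√24*(⅙) - 47) = 1*((2*√6)*(⅙) - 47) = 1*(√6/3 - 47) = 1*(-47 + √6/3) = -47 + √6/3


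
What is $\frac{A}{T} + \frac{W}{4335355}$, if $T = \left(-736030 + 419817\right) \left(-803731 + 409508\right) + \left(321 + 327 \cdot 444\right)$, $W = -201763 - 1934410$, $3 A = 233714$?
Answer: $- \frac{399437942243343341}{810658816704971760} \approx -0.49273$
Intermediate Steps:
$A = \frac{233714}{3}$ ($A = \frac{1}{3} \cdot 233714 = \frac{233714}{3} \approx 77905.0$)
$W = -2136173$ ($W = -201763 - 1934410 = -2136173$)
$T = 124658583008$ ($T = \left(-316213\right) \left(-394223\right) + \left(321 + 145188\right) = 124658437499 + 145509 = 124658583008$)
$\frac{A}{T} + \frac{W}{4335355} = \frac{233714}{3 \cdot 124658583008} - \frac{2136173}{4335355} = \frac{233714}{3} \cdot \frac{1}{124658583008} - \frac{2136173}{4335355} = \frac{116857}{186987874512} - \frac{2136173}{4335355} = - \frac{399437942243343341}{810658816704971760}$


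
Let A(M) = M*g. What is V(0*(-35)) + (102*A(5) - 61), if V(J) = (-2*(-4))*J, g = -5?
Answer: -2611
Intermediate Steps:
A(M) = -5*M (A(M) = M*(-5) = -5*M)
V(J) = 8*J
V(0*(-35)) + (102*A(5) - 61) = 8*(0*(-35)) + (102*(-5*5) - 61) = 8*0 + (102*(-25) - 61) = 0 + (-2550 - 61) = 0 - 2611 = -2611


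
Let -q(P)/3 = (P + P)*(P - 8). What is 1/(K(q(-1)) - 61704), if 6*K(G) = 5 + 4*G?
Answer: -6/370435 ≈ -1.6197e-5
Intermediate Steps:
q(P) = -6*P*(-8 + P) (q(P) = -3*(P + P)*(P - 8) = -3*2*P*(-8 + P) = -6*P*(-8 + P))
K(G) = ⅚ + 2*G/3 (K(G) = (5 + 4*G)/6 = ⅚ + 2*G/3)
1/(K(q(-1)) - 61704) = 1/((⅚ + 2*(6*(-1)*(8 - 1*(-1)))/3) - 61704) = 1/((⅚ + 2*(6*(-1)*(8 + 1))/3) - 61704) = 1/((⅚ + 2*(6*(-1)*9)/3) - 61704) = 1/((⅚ + (⅔)*(-54)) - 61704) = 1/((⅚ - 36) - 61704) = 1/(-211/6 - 61704) = 1/(-370435/6) = -6/370435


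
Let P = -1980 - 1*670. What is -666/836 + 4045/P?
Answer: -128663/55385 ≈ -2.3231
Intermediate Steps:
P = -2650 (P = -1980 - 670 = -2650)
-666/836 + 4045/P = -666/836 + 4045/(-2650) = -666*1/836 + 4045*(-1/2650) = -333/418 - 809/530 = -128663/55385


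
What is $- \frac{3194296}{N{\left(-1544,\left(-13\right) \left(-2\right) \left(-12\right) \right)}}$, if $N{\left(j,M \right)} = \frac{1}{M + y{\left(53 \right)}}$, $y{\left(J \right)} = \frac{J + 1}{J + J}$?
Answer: $\frac{52734632664}{53} \approx 9.9499 \cdot 10^{8}$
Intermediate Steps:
$y{\left(J \right)} = \frac{1 + J}{2 J}$
$N{\left(j,M \right)} = \frac{1}{\frac{27}{53} + M}$ ($N{\left(j,M \right)} = \frac{1}{M + \frac{1 + 53}{2 \cdot 53}} = \frac{1}{M + \frac{1}{2} \cdot \frac{1}{53} \cdot 54} = \frac{1}{M + \frac{27}{53}} = \frac{1}{\frac{27}{53} + M}$)
$- \frac{3194296}{N{\left(-1544,\left(-13\right) \left(-2\right) \left(-12\right) \right)}} = - \frac{3194296}{53 \frac{1}{27 + 53 \left(-13\right) \left(-2\right) \left(-12\right)}} = - \frac{3194296}{53 \frac{1}{27 + 53 \cdot 26 \left(-12\right)}} = - \frac{3194296}{53 \frac{1}{27 + 53 \left(-312\right)}} = - \frac{3194296}{53 \frac{1}{27 - 16536}} = - \frac{3194296}{53 \frac{1}{-16509}} = - \frac{3194296}{53 \left(- \frac{1}{16509}\right)} = - \frac{3194296}{- \frac{53}{16509}} = \left(-3194296\right) \left(- \frac{16509}{53}\right) = \frac{52734632664}{53}$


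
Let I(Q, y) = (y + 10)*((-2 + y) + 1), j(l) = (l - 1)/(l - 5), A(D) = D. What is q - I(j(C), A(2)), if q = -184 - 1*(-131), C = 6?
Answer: -65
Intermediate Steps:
j(l) = (-1 + l)/(-5 + l)
q = -53 (q = -184 + 131 = -53)
I(Q, y) = (-1 + y)*(10 + y) (I(Q, y) = (10 + y)*(-1 + y) = (-1 + y)*(10 + y))
q - I(j(C), A(2)) = -53 - (-10 + 2² + 9*2) = -53 - (-10 + 4 + 18) = -53 - 1*12 = -53 - 12 = -65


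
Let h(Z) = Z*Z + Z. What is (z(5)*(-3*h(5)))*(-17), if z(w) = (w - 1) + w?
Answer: 13770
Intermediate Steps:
z(w) = -1 + 2*w (z(w) = (-1 + w) + w = -1 + 2*w)
h(Z) = Z + Z² (h(Z) = Z² + Z = Z + Z²)
(z(5)*(-3*h(5)))*(-17) = ((-1 + 2*5)*(-15*(1 + 5)))*(-17) = ((-1 + 10)*(-15*6))*(-17) = (9*(-3*30))*(-17) = (9*(-90))*(-17) = -810*(-17) = 13770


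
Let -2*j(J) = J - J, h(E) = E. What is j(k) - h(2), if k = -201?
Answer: -2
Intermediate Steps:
j(J) = 0 (j(J) = -(J - J)/2 = -½*0 = 0)
j(k) - h(2) = 0 - 1*2 = 0 - 2 = -2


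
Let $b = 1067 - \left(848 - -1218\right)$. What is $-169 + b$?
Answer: $-1168$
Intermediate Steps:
$b = -999$ ($b = 1067 - \left(848 + 1218\right) = 1067 - 2066 = -999$)
$-169 + b = -169 - 999 = -1168$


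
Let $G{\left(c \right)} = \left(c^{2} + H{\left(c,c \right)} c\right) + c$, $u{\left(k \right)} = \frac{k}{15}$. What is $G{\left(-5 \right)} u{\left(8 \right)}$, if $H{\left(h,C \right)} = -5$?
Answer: $24$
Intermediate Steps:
$u{\left(k \right)} = \frac{k}{15}$ ($u{\left(k \right)} = k \frac{1}{15} = \frac{k}{15}$)
$G{\left(c \right)} = c^{2} - 4 c$ ($G{\left(c \right)} = \left(c^{2} - 5 c\right) + c = c^{2} - 4 c$)
$G{\left(-5 \right)} u{\left(8 \right)} = - 5 \left(-4 - 5\right) \frac{1}{15} \cdot 8 = \left(-5\right) \left(-9\right) \frac{8}{15} = 45 \cdot \frac{8}{15} = 24$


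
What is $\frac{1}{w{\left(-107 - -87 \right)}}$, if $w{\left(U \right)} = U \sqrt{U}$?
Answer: $\frac{i \sqrt{5}}{200} \approx 0.01118 i$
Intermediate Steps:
$w{\left(U \right)} = U^{\frac{3}{2}}$
$\frac{1}{w{\left(-107 - -87 \right)}} = \frac{1}{\left(-107 - -87\right)^{\frac{3}{2}}} = \frac{1}{\left(-107 + 87\right)^{\frac{3}{2}}} = \frac{1}{\left(-20\right)^{\frac{3}{2}}} = \frac{1}{\left(-40\right) i \sqrt{5}} = \frac{i \sqrt{5}}{200}$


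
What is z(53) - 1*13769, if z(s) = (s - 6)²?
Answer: -11560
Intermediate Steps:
z(s) = (-6 + s)²
z(53) - 1*13769 = (-6 + 53)² - 1*13769 = 47² - 13769 = 2209 - 13769 = -11560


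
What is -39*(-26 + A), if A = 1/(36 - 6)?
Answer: 10127/10 ≈ 1012.7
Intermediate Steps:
A = 1/30 ≈ 0.033333
-39*(-26 + A) = -39*(-26 + 1/30) = -39*(-779/30) = 10127/10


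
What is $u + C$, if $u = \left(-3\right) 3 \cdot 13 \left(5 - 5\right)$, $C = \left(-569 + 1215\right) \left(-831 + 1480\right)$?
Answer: $419254$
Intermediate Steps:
$C = 419254$ ($C = 646 \cdot 649 = 419254$)
$u = 0$ ($u = \left(-9\right) 13 \left(5 - 5\right) = \left(-117\right) 0 = 0$)
$u + C = 0 + 419254 = 419254$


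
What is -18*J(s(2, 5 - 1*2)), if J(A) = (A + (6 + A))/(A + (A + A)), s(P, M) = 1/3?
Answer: -120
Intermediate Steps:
s(P, M) = ⅓
J(A) = (6 + 2*A)/(3*A) (J(A) = (6 + 2*A)/(A + 2*A) = (6 + 2*A)/((3*A)) = (6 + 2*A)*(1/(3*A)) = (6 + 2*A)/(3*A))
-18*J(s(2, 5 - 1*2)) = -18*(⅔ + 2/(⅓)) = -18*(⅔ + 2*3) = -18*(⅔ + 6) = -18*20/3 = -120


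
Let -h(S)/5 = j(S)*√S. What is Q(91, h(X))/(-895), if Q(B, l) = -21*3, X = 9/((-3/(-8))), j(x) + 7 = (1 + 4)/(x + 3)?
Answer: 63/895 ≈ 0.070391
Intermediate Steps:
j(x) = -7 + 5/(3 + x) (j(x) = -7 + (1 + 4)/(x + 3) = -7 + 5/(3 + x))
X = 24 (X = 9/((-3*(-⅛))) = 9/(3/8) = 9*(8/3) = 24)
h(S) = -5*√S*(-16 - 7*S)/(3 + S) (h(S) = -5*(-16 - 7*S)/(3 + S)*√S = -5*√S*(-16 - 7*S)/(3 + S))
Q(B, l) = -63
Q(91, h(X))/(-895) = -63/(-895) = -63*(-1/895) = 63/895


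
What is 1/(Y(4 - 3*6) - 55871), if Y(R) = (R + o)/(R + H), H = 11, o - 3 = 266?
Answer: -1/55956 ≈ -1.7871e-5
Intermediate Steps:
o = 269 (o = 3 + 266 = 269)
Y(R) = (269 + R)/(11 + R) (Y(R) = (R + 269)/(R + 11) = (269 + R)/(11 + R))
1/(Y(4 - 3*6) - 55871) = 1/((269 + (4 - 3*6))/(11 + (4 - 3*6)) - 55871) = 1/((269 + (4 - 18))/(11 + (4 - 18)) - 55871) = 1/((269 - 14)/(11 - 14) - 55871) = 1/(255/(-3) - 55871) = 1/(-⅓*255 - 55871) = 1/(-85 - 55871) = 1/(-55956) = -1/55956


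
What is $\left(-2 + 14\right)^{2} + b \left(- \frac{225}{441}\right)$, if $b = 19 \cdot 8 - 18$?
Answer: $\frac{3706}{49} \approx 75.633$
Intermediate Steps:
$b = 134$ ($b = 152 - 18 = 134$)
$\left(-2 + 14\right)^{2} + b \left(- \frac{225}{441}\right) = \left(-2 + 14\right)^{2} + 134 \left(- \frac{225}{441}\right) = 12^{2} + 134 \left(\left(-225\right) \frac{1}{441}\right) = 144 + 134 \left(- \frac{25}{49}\right) = 144 - \frac{3350}{49} = \frac{3706}{49}$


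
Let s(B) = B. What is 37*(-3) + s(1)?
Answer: -110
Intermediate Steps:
37*(-3) + s(1) = 37*(-3) + 1 = -111 + 1 = -110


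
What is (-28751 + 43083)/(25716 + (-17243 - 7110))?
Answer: 14332/1363 ≈ 10.515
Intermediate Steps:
(-28751 + 43083)/(25716 + (-17243 - 7110)) = 14332/(25716 - 24353) = 14332/1363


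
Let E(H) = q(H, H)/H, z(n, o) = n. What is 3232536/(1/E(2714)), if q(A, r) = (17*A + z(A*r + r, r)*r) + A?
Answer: 23819032027008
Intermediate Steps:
q(A, r) = 18*A + r*(r + A*r) (q(A, r) = (17*A + (A*r + r)*r) + A = (17*A + (r + A*r)*r) + A = (17*A + r*(r + A*r)) + A = 18*A + r*(r + A*r))
E(H) = (18*H + H²*(1 + H))/H
3232536/(1/E(2714)) = 3232536/(1/(18 + 2714*(1 + 2714))) = 3232536/(1/(18 + 2714*2715)) = 3232536/(1/(18 + 7368510)) = 3232536/(1/7368528) = 3232536*7368528 = 23819032027008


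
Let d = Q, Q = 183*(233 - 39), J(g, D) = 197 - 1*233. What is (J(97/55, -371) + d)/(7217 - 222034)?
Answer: -35466/214817 ≈ -0.16510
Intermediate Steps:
J(g, D) = -36 (J(g, D) = 197 - 233 = -36)
Q = 35502 (Q = 183*194 = 35502)
d = 35502
(J(97/55, -371) + d)/(7217 - 222034) = (-36 + 35502)/(7217 - 222034) = 35466/(-214817) = 35466*(-1/214817) = -35466/214817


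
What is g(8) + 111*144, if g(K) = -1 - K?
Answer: 15975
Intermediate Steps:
g(8) + 111*144 = (-1 - 1*8) + 111*144 = (-1 - 8) + 15984 = -9 + 15984 = 15975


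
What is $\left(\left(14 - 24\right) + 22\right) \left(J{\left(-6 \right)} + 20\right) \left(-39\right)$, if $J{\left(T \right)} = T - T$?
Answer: $-9360$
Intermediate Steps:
$J{\left(T \right)} = 0$
$\left(\left(14 - 24\right) + 22\right) \left(J{\left(-6 \right)} + 20\right) \left(-39\right) = \left(\left(14 - 24\right) + 22\right) \left(0 + 20\right) \left(-39\right) = \left(\left(14 - 24\right) + 22\right) 20 \left(-39\right) = \left(-10 + 22\right) 20 \left(-39\right) = 12 \cdot 20 \left(-39\right) = 240 \left(-39\right) = -9360$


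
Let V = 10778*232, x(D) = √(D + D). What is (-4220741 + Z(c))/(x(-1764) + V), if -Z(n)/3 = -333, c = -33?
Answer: -1318930999004/781560031193 + 44307291*I*√2/1563120062386 ≈ -1.6876 + 4.0086e-5*I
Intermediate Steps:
x(D) = √2*√D (x(D) = √(2*D) = √2*√D)
Z(n) = 999 (Z(n) = -3*(-333) = 999)
V = 2500496
(-4220741 + Z(c))/(x(-1764) + V) = (-4220741 + 999)/(√2*√(-1764) + 2500496) = -4219742/(√2*(42*I) + 2500496) = -4219742/(42*I*√2 + 2500496) = -4219742/(2500496 + 42*I*√2)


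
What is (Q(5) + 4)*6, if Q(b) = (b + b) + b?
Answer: 114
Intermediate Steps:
Q(b) = 3*b (Q(b) = 2*b + b = 3*b)
(Q(5) + 4)*6 = (3*5 + 4)*6 = (15 + 4)*6 = 19*6 = 114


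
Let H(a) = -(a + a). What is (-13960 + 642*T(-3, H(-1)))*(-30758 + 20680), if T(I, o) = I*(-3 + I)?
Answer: 24227512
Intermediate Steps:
H(a) = -2*a
(-13960 + 642*T(-3, H(-1)))*(-30758 + 20680) = (-13960 + 642*(-3*(-3 - 3)))*(-30758 + 20680) = (-13960 + 642*(-3*(-6)))*(-10078) = (-13960 + 642*18)*(-10078) = (-13960 + 11556)*(-10078) = -2404*(-10078) = 24227512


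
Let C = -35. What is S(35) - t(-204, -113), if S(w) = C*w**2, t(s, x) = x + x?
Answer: -42649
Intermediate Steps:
t(s, x) = 2*x
S(w) = -35*w**2
S(35) - t(-204, -113) = -35*35**2 - 2*(-113) = -35*1225 - 1*(-226) = -42875 + 226 = -42649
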